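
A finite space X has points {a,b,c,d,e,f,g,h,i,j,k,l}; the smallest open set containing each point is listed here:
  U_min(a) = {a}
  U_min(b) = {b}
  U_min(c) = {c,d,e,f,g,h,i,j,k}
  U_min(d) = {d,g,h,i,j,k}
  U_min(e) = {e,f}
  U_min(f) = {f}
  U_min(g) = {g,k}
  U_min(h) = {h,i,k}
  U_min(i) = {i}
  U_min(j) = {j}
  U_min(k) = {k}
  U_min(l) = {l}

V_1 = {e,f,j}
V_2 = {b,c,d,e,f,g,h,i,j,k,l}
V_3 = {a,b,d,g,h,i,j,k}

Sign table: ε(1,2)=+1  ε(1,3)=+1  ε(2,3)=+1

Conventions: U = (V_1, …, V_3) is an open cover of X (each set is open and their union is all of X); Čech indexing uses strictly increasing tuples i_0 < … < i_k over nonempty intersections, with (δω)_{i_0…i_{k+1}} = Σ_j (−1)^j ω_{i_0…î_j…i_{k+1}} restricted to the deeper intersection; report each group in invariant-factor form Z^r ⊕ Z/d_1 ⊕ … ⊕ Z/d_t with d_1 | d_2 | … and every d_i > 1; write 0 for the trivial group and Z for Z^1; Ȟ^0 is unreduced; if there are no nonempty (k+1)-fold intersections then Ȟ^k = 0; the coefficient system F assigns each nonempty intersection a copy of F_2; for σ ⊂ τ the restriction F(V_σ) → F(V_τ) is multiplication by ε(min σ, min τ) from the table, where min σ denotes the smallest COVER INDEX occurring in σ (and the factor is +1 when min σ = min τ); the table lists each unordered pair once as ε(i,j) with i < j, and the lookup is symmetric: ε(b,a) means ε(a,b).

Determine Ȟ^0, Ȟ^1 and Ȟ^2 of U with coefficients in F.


nerve of the cover:
  V12={e,f,j} V13={j} V23={b,d,g,h,i,j,k}
  V123={j}
C dims 3,3,1; δ0: rk_F2 2; δ1: rk_F2 1
Ȟ^0 = (3 − 2) − 0 = 1, so Ȟ^0 ≅ Z/2
Ȟ^1 = (3 − 1) − 2 = 0, so Ȟ^1 ≅ 0
Ȟ^2 = (1 − 0) − 1 = 0, so Ȟ^2 ≅ 0

Ȟ^0 ≅ Z/2, Ȟ^1 ≅ 0 and Ȟ^2 ≅ 0


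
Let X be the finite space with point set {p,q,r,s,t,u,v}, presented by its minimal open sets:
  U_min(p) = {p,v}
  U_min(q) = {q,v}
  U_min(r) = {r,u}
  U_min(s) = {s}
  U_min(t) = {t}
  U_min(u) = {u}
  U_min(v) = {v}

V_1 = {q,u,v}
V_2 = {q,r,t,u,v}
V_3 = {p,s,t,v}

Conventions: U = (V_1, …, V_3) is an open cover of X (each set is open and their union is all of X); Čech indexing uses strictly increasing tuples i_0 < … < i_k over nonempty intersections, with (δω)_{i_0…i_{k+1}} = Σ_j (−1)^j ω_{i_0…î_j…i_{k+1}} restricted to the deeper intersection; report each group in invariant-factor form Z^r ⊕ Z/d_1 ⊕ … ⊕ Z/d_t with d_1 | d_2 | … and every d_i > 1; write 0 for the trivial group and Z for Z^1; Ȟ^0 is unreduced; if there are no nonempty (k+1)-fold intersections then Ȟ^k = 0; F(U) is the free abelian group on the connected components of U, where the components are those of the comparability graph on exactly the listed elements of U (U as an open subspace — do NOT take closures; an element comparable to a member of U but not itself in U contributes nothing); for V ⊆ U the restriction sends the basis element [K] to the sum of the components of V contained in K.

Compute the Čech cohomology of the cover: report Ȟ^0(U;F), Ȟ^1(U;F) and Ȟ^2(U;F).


Ȟ^0 = Z^4, Ȟ^1 = 0, Ȟ^2 = 0

nerve simplices:
  V12={q,u,v} V13={v} V23={t,v}
  V123={v}
components per intersection:
  V1: {q,v} {u}
  V2: {q,v} {r,u} {t}
  V3: {p,v} {s} {t}
  V12: {q,v} {u}
  V13: {v}
  V23: {t} {v}
  V123: {v}
C dims 8,5,1; δ0: rk 4, SNF 1^4; δ1: rk 1, SNF 1^1
degree 0: 8−4−0 = 4 → Ȟ^0 ≅ Z^4
degree 1: 5−1−4 = 0 → Ȟ^1 ≅ 0
degree 2: 1−0−1 = 0 → Ȟ^2 ≅ 0


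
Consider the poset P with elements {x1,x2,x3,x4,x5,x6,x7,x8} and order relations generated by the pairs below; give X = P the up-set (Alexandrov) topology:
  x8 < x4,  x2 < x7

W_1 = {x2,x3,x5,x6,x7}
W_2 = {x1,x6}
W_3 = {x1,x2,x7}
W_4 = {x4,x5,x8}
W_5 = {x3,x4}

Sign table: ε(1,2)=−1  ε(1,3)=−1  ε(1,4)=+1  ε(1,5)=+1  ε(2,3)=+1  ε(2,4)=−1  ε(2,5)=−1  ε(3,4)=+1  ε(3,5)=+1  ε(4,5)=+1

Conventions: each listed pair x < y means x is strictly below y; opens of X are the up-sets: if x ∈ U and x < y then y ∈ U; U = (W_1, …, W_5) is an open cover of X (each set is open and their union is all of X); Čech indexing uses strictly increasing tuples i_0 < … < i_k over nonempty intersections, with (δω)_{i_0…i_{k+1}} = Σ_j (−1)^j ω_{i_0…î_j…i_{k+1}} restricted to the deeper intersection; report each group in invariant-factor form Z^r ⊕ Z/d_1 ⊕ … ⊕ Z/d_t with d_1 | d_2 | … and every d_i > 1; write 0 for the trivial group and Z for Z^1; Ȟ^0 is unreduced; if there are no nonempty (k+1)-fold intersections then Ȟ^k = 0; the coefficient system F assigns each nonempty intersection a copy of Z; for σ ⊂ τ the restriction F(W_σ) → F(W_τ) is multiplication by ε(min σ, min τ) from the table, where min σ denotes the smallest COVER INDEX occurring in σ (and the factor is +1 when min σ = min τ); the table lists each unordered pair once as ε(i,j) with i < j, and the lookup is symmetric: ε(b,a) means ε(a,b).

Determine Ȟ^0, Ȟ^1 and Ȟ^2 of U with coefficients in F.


Ȟ^0(U;F) ≅ Z, Ȟ^1(U;F) ≅ Z^2, Ȟ^2(U;F) ≅ 0

nerve simplices:
  W12={x6} W13={x2,x7} W14={x5} W15={x3} W23={x1} W45={x4}
C dims 5,6; δ0: rk 4, SNF 1^4
degree 0: 5−4−0 = 1 → Ȟ^0 ≅ Z
degree 1: 6−0−4 = 2 → Ȟ^1 ≅ Z^2
degree 2: 0−0−0 = 0 → Ȟ^2 ≅ 0


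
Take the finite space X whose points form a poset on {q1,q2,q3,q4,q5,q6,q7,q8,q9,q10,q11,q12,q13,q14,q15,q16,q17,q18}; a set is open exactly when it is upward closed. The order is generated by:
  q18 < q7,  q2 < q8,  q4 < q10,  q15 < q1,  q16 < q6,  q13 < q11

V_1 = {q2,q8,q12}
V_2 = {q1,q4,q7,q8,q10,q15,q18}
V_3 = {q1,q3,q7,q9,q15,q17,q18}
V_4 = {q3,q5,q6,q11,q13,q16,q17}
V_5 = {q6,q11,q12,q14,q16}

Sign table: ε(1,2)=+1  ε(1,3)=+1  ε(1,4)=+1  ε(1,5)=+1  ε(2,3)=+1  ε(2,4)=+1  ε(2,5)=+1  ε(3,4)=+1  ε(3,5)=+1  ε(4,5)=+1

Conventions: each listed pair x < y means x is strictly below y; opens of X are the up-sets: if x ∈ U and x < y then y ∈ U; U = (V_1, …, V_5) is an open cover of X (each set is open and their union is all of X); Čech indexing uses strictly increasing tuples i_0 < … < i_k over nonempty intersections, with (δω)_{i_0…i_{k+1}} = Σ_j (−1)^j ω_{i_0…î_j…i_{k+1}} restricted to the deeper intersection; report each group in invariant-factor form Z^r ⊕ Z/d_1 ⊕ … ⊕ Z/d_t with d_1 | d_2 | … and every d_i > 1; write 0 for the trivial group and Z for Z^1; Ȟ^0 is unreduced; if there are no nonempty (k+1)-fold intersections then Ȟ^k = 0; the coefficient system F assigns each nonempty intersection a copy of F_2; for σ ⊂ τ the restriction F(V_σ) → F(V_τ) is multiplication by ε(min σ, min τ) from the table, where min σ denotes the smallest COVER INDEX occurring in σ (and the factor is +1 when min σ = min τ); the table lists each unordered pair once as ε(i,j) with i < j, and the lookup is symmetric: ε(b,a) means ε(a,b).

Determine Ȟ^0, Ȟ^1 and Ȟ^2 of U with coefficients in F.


Ȟ^0 = Z/2,  Ȟ^1 = Z/2,  Ȟ^2 = 0

nerve of the cover:
  V12={q8} V15={q12} V23={q1,q7,q15,q18} V34={q3,q17} V45={q6,q11,q16}
C dims 5,5; δ0: rk_F2 4
Ȟ^0 = (5 − 4) − 0 = 1, so Ȟ^0 ≅ Z/2
Ȟ^1 = (5 − 0) − 4 = 1, so Ȟ^1 ≅ Z/2
Ȟ^2 = (0 − 0) − 0 = 0, so Ȟ^2 ≅ 0


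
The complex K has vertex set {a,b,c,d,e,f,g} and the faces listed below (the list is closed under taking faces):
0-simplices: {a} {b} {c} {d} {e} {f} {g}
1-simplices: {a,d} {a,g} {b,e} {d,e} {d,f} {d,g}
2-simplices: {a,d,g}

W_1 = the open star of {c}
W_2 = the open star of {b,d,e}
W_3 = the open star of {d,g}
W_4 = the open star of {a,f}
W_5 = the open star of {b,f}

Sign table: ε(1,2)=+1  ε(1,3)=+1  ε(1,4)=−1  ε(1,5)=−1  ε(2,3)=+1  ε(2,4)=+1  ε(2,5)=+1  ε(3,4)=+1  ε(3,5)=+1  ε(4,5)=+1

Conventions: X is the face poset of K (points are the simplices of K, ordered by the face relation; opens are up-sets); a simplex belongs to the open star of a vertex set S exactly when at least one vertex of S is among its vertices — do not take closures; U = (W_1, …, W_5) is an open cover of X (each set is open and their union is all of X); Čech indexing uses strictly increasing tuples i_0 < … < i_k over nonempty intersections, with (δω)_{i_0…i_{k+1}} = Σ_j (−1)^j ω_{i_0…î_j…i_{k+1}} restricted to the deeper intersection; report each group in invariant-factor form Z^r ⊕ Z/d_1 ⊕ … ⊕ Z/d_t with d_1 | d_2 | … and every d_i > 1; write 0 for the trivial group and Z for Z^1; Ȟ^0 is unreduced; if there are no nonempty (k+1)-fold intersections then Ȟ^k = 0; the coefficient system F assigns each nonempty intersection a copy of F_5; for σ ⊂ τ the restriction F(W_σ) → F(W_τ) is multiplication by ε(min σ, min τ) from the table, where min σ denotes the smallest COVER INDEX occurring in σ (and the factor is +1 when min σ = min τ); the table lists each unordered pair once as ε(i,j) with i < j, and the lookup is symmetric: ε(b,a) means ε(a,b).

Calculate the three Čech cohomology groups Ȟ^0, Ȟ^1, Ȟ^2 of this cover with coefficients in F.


nonempty intersections:
  W1={{c}} W2={{b},{d},{e},{a,d},{b,e},{d,e},{d,f},{d,g},{a,d,g}} W3={{d},{g},{a,d},{a,g},{d,e},{d,f},{d,g},{a,d,g}} W4={{a},{f},{a,d},{a,g},{d,f},{a,d,g}} W5={{b},{f},{b,e},{d,f}}
  W23={{d},{a,d},{d,e},{d,f},{d,g},{a,d,g}} W24={{a,d},{d,f},{a,d,g}} W25={{b},{b,e},{d,f}} W34={{a,d},{a,g},{d,f},{a,d,g}} W35={{d,f}} W45={{f},{d,f}}
  W234={{a,d},{d,f},{a,d,g}} W235={{d,f}} W245={{d,f}} W345={{d,f}}
  W2345={{d,f}}
C dims 5,6,4,1; δ0: rk_F5 3; δ1: rk_F5 3; δ2: rk_F5 1
Ȟ^0: (5−3)−0=2 ⇒ Z/5 ⊕ Z/5
Ȟ^1: (6−3)−3=0 ⇒ 0
Ȟ^2: (4−1)−3=0 ⇒ 0

Ȟ^0(U;F) ≅ Z/5 ⊕ Z/5; Ȟ^1(U;F) ≅ 0; Ȟ^2(U;F) ≅ 0


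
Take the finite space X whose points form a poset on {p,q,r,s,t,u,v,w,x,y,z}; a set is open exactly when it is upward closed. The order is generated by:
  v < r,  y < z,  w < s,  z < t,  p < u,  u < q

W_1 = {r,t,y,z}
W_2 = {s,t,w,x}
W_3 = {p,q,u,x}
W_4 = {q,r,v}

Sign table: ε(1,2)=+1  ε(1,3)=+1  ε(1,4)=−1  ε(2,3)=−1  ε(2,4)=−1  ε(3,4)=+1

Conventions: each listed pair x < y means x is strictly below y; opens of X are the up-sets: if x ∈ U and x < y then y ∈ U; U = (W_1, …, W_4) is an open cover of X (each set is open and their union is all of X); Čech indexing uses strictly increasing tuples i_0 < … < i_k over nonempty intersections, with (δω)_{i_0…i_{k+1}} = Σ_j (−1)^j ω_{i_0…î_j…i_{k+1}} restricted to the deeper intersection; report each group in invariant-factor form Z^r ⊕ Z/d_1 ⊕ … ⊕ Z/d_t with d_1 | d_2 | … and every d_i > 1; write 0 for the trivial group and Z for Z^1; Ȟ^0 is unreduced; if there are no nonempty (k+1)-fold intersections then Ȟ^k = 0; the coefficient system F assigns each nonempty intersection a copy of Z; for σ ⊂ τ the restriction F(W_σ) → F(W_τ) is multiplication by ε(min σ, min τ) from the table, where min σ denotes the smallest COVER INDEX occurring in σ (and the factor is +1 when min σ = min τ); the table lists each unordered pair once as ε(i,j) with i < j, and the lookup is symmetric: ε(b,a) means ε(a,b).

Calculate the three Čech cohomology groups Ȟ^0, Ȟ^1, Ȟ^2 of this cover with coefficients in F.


nerve simplices:
  W12={t} W14={r} W23={x} W34={q}
C dims 4,4; δ0: rk 3, SNF 1^3
degree 0: 4−3−0 = 1 → Ȟ^0 ≅ Z
degree 1: 4−0−3 = 1 → Ȟ^1 ≅ Z
degree 2: 0−0−0 = 0 → Ȟ^2 ≅ 0

Ȟ^0 = Z,  Ȟ^1 = Z,  Ȟ^2 = 0


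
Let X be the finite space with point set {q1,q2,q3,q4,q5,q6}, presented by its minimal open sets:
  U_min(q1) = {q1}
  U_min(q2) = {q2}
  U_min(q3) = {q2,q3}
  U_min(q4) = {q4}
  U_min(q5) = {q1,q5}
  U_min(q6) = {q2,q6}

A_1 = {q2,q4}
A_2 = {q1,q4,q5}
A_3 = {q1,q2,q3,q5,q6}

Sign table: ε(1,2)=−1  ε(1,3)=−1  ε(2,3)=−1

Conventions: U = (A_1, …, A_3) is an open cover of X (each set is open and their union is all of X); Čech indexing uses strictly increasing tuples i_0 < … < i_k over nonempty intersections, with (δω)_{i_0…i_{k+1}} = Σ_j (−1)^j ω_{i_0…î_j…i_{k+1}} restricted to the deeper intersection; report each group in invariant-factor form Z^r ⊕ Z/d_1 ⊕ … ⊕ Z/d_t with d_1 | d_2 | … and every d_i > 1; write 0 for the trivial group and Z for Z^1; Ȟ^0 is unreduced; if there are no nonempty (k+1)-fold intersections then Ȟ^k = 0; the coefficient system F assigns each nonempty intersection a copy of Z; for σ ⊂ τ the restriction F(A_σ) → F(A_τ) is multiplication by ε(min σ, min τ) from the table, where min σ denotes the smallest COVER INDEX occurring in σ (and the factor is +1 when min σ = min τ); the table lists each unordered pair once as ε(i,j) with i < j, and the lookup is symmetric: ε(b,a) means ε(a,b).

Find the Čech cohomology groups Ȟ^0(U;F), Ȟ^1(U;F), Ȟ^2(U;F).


Ȟ^0 ≅ 0; Ȟ^1 ≅ Z/2; Ȟ^2 ≅ 0

nerve simplices:
  A12={q4} A13={q2} A23={q1,q5}
C dims 3,3; δ0: rk 3, SNF 1^2·2
degree 0: 3−3−0 = 0 → Ȟ^0 ≅ 0
degree 1: 3−0−3 = 0 plus torsion [2] → Ȟ^1 ≅ Z/2
degree 2: 0−0−0 = 0 → Ȟ^2 ≅ 0


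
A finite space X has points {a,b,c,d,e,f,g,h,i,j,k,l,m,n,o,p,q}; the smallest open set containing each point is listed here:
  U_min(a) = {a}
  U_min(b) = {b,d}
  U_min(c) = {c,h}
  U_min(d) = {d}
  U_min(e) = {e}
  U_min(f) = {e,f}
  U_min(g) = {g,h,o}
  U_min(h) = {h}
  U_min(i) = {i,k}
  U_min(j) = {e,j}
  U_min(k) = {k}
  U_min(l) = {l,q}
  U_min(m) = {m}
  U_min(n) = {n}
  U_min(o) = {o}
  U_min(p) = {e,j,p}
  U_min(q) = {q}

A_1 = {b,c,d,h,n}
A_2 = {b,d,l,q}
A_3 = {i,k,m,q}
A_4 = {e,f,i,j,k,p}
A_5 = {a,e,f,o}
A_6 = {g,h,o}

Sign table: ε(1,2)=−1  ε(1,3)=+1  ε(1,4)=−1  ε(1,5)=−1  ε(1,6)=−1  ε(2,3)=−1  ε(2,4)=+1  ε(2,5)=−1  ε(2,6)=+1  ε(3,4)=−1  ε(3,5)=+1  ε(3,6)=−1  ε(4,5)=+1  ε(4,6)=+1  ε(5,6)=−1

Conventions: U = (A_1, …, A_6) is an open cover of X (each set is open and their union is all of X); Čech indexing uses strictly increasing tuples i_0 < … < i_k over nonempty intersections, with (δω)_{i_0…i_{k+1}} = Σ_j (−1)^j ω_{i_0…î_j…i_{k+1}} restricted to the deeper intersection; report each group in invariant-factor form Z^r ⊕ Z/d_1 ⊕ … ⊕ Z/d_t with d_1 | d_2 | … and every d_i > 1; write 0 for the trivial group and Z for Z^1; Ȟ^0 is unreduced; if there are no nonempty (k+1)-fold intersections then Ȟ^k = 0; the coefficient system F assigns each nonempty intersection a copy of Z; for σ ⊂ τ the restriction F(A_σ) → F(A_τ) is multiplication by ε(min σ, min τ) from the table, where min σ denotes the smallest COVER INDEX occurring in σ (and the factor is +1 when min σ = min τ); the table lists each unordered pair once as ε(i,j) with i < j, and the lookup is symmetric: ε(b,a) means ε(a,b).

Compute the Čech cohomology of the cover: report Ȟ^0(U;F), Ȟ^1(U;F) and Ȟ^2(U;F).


Ȟ^0 = 0, Ȟ^1 = Z/2, Ȟ^2 = 0

cover nerve:
  A12={b,d} A16={h} A23={q} A34={i,k} A45={e,f} A56={o}
C dims 6,6; δ0: rk 6, SNF 1^5·2
Ȟ^0: (6−6)−0=0 ⇒ 0
Ȟ^1: (6−0)−6=0 plus torsion [2] ⇒ Z/2
Ȟ^2: (0−0)−0=0 ⇒ 0


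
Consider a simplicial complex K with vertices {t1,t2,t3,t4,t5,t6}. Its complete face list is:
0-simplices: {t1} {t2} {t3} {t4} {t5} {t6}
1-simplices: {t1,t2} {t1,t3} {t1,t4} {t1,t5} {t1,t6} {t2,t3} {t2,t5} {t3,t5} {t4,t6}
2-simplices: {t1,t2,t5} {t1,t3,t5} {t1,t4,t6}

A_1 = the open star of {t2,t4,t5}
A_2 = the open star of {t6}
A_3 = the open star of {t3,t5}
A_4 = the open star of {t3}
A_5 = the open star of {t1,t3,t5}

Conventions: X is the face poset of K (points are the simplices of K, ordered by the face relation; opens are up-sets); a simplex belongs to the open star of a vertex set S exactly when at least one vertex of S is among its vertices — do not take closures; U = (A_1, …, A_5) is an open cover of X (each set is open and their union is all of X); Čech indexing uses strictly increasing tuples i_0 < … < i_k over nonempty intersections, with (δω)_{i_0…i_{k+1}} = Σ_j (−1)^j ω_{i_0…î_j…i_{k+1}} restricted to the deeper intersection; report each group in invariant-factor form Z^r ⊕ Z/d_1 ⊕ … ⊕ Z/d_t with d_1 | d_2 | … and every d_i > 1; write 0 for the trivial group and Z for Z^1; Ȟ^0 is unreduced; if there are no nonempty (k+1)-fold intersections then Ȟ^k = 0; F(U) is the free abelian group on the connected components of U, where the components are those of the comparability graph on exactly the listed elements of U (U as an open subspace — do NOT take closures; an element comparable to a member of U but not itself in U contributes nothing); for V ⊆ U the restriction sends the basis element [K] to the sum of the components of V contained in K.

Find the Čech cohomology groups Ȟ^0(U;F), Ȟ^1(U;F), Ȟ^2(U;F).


nerve simplices:
  A1={{t2},{t4},{t5},{t1,t2},{t1,t4},{t1,t5},{t2,t3},{t2,t5},{t3,t5},{t4,t6},{t1,t2,t5},{t1,t3,t5},{t1,t4,t6}} A2={{t6},{t1,t6},{t4,t6},{t1,t4,t6}} A3={{t3},{t5},{t1,t3},{t1,t5},{t2,t3},{t2,t5},{t3,t5},{t1,t2,t5},{t1,t3,t5}} A4={{t3},{t1,t3},{t2,t3},{t3,t5},{t1,t3,t5}} A5={{t1},{t3},{t5},{t1,t2},{t1,t3},{t1,t4},{t1,t5},{t1,t6},{t2,t3},{t2,t5},{t3,t5},{t1,t2,t5},{t1,t3,t5},{t1,t4,t6}}
  A12={{t4,t6},{t1,t4,t6}} A13={{t5},{t1,t5},{t2,t3},{t2,t5},{t3,t5},{t1,t2,t5},{t1,t3,t5}} A14={{t2,t3},{t3,t5},{t1,t3,t5}} A15={{t5},{t1,t2},{t1,t4},{t1,t5},{t2,t3},{t2,t5},{t3,t5},{t1,t2,t5},{t1,t3,t5},{t1,t4,t6}} A25={{t1,t6},{t1,t4,t6}} A34={{t3},{t1,t3},{t2,t3},{t3,t5},{t1,t3,t5}} A35={{t3},{t5},{t1,t3},{t1,t5},{t2,t3},{t2,t5},{t3,t5},{t1,t2,t5},{t1,t3,t5}} A45={{t3},{t1,t3},{t2,t3},{t3,t5},{t1,t3,t5}}
  A125={{t1,t4,t6}} A134={{t2,t3},{t3,t5},{t1,t3,t5}} A135={{t5},{t1,t5},{t2,t3},{t2,t5},{t3,t5},{t1,t2,t5},{t1,t3,t5}} A145={{t2,t3},{t3,t5},{t1,t3,t5}} A345={{t3},{t1,t3},{t2,t3},{t3,t5},{t1,t3,t5}}
  A1345={{t2,t3},{t3,t5},{t1,t3,t5}}
components per intersection:
  A1: {{t2},{t5},{t1,t2},{t1,t5},{t2,t3},{t2,t5},{t3,t5},{t1,t2,t5},{t1,t3,t5}} {{t4},{t1,t4},{t4,t6},{t1,t4,t6}}
  A2: {{t6},{t1,t6},{t4,t6},{t1,t4,t6}}
  A3: {{t3},{t5},{t1,t3},{t1,t5},{t2,t3},{t2,t5},{t3,t5},{t1,t2,t5},{t1,t3,t5}}
  A4: {{t3},{t1,t3},{t2,t3},{t3,t5},{t1,t3,t5}}
  A5: {{t1},{t3},{t5},{t1,t2},{t1,t3},{t1,t4},{t1,t5},{t1,t6},{t2,t3},{t2,t5},{t3,t5},{t1,t2,t5},{t1,t3,t5},{t1,t4,t6}}
  A12: {{t4,t6},{t1,t4,t6}}
  A13: {{t5},{t1,t5},{t2,t5},{t3,t5},{t1,t2,t5},{t1,t3,t5}} {{t2,t3}}
  A14: {{t2,t3}} {{t3,t5},{t1,t3,t5}}
  A15: {{t5},{t1,t2},{t1,t5},{t2,t5},{t3,t5},{t1,t2,t5},{t1,t3,t5}} {{t1,t4},{t1,t4,t6}} {{t2,t3}}
  A25: {{t1,t6},{t1,t4,t6}}
  A34: {{t3},{t1,t3},{t2,t3},{t3,t5},{t1,t3,t5}}
  A35: {{t3},{t5},{t1,t3},{t1,t5},{t2,t3},{t2,t5},{t3,t5},{t1,t2,t5},{t1,t3,t5}}
  A45: {{t3},{t1,t3},{t2,t3},{t3,t5},{t1,t3,t5}}
  A125: {{t1,t4,t6}}
  A134: {{t2,t3}} {{t3,t5},{t1,t3,t5}}
  A135: {{t5},{t1,t5},{t2,t5},{t3,t5},{t1,t2,t5},{t1,t3,t5}} {{t2,t3}}
  A145: {{t2,t3}} {{t3,t5},{t1,t3,t5}}
  A345: {{t3},{t1,t3},{t2,t3},{t3,t5},{t1,t3,t5}}
  A1345: {{t2,t3}} {{t3,t5},{t1,t3,t5}}
C dims 6,12,8,2; δ0: rk 5, SNF 1^5; δ1: rk 6, SNF 1^6; δ2: rk 2, SNF 1^2
degree 0: 6−5−0 = 1 → Ȟ^0 ≅ Z
degree 1: 12−6−5 = 1 → Ȟ^1 ≅ Z
degree 2: 8−2−6 = 0 → Ȟ^2 ≅ 0

Ȟ^0(U;F) ≅ Z, Ȟ^1(U;F) ≅ Z, Ȟ^2(U;F) ≅ 0


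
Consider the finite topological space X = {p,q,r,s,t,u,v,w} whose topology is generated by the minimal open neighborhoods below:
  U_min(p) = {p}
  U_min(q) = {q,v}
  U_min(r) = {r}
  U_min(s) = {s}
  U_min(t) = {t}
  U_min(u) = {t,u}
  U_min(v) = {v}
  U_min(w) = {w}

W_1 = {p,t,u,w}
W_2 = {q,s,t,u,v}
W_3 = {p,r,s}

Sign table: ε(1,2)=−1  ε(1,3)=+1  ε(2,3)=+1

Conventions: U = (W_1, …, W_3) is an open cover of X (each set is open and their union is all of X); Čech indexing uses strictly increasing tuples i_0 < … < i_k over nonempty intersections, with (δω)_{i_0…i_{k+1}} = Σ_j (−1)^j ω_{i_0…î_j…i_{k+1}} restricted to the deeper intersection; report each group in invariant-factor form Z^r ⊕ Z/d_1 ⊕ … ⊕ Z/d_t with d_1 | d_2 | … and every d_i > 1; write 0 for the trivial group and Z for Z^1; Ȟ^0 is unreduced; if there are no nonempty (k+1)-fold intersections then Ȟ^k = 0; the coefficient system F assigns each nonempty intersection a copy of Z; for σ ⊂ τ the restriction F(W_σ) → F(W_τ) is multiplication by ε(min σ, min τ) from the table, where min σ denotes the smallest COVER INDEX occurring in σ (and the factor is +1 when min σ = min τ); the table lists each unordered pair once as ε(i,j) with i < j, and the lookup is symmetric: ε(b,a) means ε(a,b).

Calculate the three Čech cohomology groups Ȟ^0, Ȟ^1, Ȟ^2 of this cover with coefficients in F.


intersection data:
  W12={t,u} W13={p} W23={s}
C dims 3,3; δ0: rk 3, SNF 1^2·2
Ȟ^0 = (3 − 3) − 0 = 0, so Ȟ^0 ≅ 0
Ȟ^1 = (3 − 0) − 3 = 0 plus torsion [2], so Ȟ^1 ≅ Z/2
Ȟ^2 = (0 − 0) − 0 = 0, so Ȟ^2 ≅ 0

Ȟ^0(U;F) ≅ 0,  Ȟ^1(U;F) ≅ Z/2,  Ȟ^2(U;F) ≅ 0


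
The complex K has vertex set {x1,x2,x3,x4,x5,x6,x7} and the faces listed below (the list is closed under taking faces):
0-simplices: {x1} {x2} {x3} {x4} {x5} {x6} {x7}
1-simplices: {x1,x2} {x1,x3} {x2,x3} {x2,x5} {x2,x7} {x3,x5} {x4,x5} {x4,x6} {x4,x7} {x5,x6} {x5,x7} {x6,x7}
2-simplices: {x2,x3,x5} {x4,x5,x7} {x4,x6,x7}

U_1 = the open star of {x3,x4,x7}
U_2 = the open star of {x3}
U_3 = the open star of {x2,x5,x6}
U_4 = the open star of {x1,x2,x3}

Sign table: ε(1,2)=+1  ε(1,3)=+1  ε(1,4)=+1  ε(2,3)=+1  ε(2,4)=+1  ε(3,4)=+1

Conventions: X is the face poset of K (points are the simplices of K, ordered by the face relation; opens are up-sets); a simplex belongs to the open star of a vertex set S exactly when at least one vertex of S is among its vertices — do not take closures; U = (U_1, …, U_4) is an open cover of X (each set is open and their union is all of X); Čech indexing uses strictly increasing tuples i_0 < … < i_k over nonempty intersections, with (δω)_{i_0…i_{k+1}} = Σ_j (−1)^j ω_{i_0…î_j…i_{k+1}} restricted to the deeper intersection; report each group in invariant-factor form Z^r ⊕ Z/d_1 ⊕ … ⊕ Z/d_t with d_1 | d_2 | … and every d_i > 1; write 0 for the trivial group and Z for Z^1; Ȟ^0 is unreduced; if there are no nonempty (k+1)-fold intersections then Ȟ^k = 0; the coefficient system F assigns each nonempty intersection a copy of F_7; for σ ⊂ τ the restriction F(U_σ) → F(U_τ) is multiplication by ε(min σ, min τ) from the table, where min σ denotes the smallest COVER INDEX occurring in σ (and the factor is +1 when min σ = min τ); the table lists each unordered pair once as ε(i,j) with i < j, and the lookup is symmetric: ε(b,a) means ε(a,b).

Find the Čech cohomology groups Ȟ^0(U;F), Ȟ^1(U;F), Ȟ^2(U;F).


cover nerve:
  U1={{x3},{x4},{x7},{x1,x3},{x2,x3},{x2,x7},{x3,x5},{x4,x5},{x4,x6},{x4,x7},{x5,x7},{x6,x7},{x2,x3,x5},{x4,x5,x7},{x4,x6,x7}} U2={{x3},{x1,x3},{x2,x3},{x3,x5},{x2,x3,x5}} U3={{x2},{x5},{x6},{x1,x2},{x2,x3},{x2,x5},{x2,x7},{x3,x5},{x4,x5},{x4,x6},{x5,x6},{x5,x7},{x6,x7},{x2,x3,x5},{x4,x5,x7},{x4,x6,x7}} U4={{x1},{x2},{x3},{x1,x2},{x1,x3},{x2,x3},{x2,x5},{x2,x7},{x3,x5},{x2,x3,x5}}
  U12={{x3},{x1,x3},{x2,x3},{x3,x5},{x2,x3,x5}} U13={{x2,x3},{x2,x7},{x3,x5},{x4,x5},{x4,x6},{x5,x7},{x6,x7},{x2,x3,x5},{x4,x5,x7},{x4,x6,x7}} U14={{x3},{x1,x3},{x2,x3},{x2,x7},{x3,x5},{x2,x3,x5}} U23={{x2,x3},{x3,x5},{x2,x3,x5}} U24={{x3},{x1,x3},{x2,x3},{x3,x5},{x2,x3,x5}} U34={{x2},{x1,x2},{x2,x3},{x2,x5},{x2,x7},{x3,x5},{x2,x3,x5}}
  U123={{x2,x3},{x3,x5},{x2,x3,x5}} U124={{x3},{x1,x3},{x2,x3},{x3,x5},{x2,x3,x5}} U134={{x2,x3},{x2,x7},{x3,x5},{x2,x3,x5}} U234={{x2,x3},{x3,x5},{x2,x3,x5}}
  U1234={{x2,x3},{x3,x5},{x2,x3,x5}}
C dims 4,6,4,1; δ0: rk_F7 3; δ1: rk_F7 3; δ2: rk_F7 1
Ȟ^0: (4−3)−0=1 ⇒ Z/7
Ȟ^1: (6−3)−3=0 ⇒ 0
Ȟ^2: (4−1)−3=0 ⇒ 0

Ȟ^0 = Z/7; Ȟ^1 = 0; Ȟ^2 = 0


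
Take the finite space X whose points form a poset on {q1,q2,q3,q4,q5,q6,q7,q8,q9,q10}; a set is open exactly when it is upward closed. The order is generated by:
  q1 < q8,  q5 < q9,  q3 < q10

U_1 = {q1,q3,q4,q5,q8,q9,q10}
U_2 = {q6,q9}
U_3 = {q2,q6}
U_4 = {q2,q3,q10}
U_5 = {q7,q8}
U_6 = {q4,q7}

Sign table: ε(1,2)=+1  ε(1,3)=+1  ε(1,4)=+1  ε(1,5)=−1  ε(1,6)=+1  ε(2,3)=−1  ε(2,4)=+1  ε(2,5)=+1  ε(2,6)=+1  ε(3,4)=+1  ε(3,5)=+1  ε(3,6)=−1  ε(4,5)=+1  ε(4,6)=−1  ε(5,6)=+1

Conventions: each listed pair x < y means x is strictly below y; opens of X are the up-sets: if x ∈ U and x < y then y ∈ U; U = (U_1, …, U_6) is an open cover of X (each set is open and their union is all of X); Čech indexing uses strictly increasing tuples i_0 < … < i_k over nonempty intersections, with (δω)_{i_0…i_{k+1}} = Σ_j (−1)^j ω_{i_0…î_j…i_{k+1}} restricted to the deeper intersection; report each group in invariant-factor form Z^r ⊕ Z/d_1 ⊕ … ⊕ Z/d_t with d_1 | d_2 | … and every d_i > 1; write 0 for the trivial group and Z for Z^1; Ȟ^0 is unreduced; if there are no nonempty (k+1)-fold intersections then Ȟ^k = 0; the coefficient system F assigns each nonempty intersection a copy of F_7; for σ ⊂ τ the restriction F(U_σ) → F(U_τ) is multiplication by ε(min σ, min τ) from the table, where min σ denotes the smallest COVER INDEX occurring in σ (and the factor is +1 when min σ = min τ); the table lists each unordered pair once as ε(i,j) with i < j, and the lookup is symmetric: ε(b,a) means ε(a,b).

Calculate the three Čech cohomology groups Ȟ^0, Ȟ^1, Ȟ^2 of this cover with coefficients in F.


intersection data:
  U12={q9} U14={q3,q10} U15={q8} U16={q4} U23={q6} U34={q2} U56={q7}
C dims 6,7; δ0: rk_F7 6
Ȟ^0 = (6 − 6) − 0 = 0, so Ȟ^0 ≅ 0
Ȟ^1 = (7 − 0) − 6 = 1, so Ȟ^1 ≅ Z/7
Ȟ^2 = (0 − 0) − 0 = 0, so Ȟ^2 ≅ 0

Ȟ^0 ≅ 0,  Ȟ^1 ≅ Z/7,  Ȟ^2 ≅ 0


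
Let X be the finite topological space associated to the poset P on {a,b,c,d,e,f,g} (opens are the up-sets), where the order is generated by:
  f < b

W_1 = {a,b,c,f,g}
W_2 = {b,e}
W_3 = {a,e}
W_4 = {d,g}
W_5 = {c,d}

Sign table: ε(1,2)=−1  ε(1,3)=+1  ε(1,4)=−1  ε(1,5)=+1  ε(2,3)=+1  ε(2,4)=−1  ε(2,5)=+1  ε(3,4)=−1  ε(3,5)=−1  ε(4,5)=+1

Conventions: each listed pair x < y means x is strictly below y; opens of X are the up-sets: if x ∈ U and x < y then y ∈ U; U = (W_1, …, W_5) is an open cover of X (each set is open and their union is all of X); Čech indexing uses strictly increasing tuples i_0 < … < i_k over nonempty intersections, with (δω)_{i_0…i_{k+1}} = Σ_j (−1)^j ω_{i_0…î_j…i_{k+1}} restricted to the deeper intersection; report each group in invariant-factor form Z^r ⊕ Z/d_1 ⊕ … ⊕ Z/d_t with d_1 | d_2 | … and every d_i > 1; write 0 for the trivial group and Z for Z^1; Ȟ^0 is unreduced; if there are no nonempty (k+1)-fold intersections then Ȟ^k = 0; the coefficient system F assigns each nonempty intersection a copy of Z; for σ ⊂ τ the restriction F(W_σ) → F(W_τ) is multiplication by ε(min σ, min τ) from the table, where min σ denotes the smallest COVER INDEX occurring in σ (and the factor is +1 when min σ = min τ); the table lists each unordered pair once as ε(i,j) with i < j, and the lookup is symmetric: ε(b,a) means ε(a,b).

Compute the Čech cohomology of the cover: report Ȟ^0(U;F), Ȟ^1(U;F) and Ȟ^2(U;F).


nerve simplices:
  W12={b} W13={a} W14={g} W15={c} W23={e} W45={d}
C dims 5,6; δ0: rk 5, SNF 1^4·2
degree 0: 5−5−0 = 0 → Ȟ^0 ≅ 0
degree 1: 6−0−5 = 1 plus torsion [2] → Ȟ^1 ≅ Z ⊕ Z/2
degree 2: 0−0−0 = 0 → Ȟ^2 ≅ 0

Ȟ^0 = 0,  Ȟ^1 = Z ⊕ Z/2,  Ȟ^2 = 0


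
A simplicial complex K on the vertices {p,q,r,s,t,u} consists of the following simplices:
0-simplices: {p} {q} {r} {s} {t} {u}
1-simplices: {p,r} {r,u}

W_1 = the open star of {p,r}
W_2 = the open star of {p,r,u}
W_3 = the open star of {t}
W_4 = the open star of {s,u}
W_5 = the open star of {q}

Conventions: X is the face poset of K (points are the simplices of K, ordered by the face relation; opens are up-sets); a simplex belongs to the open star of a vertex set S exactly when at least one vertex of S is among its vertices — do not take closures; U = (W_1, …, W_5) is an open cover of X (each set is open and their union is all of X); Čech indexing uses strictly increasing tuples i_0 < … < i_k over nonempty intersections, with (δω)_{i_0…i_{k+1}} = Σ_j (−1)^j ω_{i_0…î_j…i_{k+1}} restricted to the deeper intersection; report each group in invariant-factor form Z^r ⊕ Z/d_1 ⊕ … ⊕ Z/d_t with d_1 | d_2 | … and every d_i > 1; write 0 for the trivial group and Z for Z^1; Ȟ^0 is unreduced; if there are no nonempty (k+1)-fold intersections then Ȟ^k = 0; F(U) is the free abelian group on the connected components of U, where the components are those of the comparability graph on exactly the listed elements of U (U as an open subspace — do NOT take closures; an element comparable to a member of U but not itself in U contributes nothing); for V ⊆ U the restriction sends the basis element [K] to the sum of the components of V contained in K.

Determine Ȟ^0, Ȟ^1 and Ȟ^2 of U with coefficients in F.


nerve simplices:
  W1={{p},{r},{p,r},{r,u}} W2={{p},{r},{u},{p,r},{r,u}} W3={{t}} W4={{s},{u},{r,u}} W5={{q}}
  W12={{p},{r},{p,r},{r,u}} W14={{r,u}} W24={{u},{r,u}}
  W124={{r,u}}
components per intersection:
  W1: {{p},{r},{p,r},{r,u}}
  W2: {{p},{r},{u},{p,r},{r,u}}
  W3: {{t}}
  W4: {{s}} {{u},{r,u}}
  W5: {{q}}
  W12: {{p},{r},{p,r},{r,u}}
  W14: {{r,u}}
  W24: {{u},{r,u}}
  W124: {{r,u}}
C dims 6,3,1; δ0: rk 2, SNF 1^2; δ1: rk 1, SNF 1^1
degree 0: 6−2−0 = 4 → Ȟ^0 ≅ Z^4
degree 1: 3−1−2 = 0 → Ȟ^1 ≅ 0
degree 2: 1−0−1 = 0 → Ȟ^2 ≅ 0

Ȟ^0 = Z^4, Ȟ^1 = 0 and Ȟ^2 = 0


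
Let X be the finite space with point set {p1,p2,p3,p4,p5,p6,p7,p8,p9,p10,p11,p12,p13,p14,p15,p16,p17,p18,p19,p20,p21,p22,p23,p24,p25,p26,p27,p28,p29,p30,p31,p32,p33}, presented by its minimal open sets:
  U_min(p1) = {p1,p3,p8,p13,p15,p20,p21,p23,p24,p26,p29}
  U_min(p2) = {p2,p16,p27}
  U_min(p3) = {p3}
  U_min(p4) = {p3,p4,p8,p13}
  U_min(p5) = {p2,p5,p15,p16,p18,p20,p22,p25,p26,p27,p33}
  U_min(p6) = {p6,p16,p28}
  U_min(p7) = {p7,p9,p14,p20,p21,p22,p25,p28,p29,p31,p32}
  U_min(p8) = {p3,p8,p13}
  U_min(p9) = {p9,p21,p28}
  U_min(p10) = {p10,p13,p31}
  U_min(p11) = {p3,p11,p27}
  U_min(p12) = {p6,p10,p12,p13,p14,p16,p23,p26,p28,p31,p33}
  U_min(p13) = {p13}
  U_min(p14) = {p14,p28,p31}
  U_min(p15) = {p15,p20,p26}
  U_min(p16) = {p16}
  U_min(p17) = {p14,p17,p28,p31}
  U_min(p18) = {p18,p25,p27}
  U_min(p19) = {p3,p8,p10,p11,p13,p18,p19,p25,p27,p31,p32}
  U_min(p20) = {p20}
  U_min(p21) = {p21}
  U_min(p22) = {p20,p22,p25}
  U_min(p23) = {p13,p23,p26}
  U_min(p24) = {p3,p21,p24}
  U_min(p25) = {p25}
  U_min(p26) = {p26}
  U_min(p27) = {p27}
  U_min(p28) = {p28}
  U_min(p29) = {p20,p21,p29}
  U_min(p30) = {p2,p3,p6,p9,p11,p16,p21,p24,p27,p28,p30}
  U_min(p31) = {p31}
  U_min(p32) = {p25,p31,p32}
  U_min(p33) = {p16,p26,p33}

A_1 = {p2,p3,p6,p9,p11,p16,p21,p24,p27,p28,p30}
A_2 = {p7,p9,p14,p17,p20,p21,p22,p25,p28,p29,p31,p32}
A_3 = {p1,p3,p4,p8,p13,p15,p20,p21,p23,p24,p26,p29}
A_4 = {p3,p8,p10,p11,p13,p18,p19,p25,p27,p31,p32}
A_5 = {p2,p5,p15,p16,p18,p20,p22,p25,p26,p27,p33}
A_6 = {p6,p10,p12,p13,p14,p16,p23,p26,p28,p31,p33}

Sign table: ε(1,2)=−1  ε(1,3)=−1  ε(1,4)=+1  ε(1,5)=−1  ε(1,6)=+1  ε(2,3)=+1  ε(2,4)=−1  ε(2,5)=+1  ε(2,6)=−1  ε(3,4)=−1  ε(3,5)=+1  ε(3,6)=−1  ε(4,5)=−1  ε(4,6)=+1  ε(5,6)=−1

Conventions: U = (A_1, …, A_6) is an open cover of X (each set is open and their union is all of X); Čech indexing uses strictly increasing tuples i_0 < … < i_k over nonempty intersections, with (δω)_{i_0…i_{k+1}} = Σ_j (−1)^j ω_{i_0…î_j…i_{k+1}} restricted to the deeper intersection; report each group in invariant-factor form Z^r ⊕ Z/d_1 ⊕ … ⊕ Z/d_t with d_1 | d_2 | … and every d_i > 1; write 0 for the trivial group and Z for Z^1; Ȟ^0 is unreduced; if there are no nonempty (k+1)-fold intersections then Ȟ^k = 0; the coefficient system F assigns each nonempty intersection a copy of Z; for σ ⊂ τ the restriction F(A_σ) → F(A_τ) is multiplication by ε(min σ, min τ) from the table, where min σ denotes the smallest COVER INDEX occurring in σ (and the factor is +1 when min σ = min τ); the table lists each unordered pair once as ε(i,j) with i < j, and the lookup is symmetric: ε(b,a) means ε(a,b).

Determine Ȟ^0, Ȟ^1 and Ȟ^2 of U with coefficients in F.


Ȟ^0 ≅ Z; Ȟ^1 ≅ 0; Ȟ^2 ≅ Z/2

cover nerve:
  A12={p9,p21,p28} A13={p3,p21,p24} A14={p3,p11,p27} A15={p2,p16,p27} A16={p6,p16,p28} A23={p20,p21,p29} A24={p25,p31,p32} A25={p20,p22,p25} A26={p14,p28,p31} A34={p3,p8,p13} A35={p15,p20,p26} A36={p13,p23,p26} A45={p18,p25,p27} A46={p10,p13,p31} A56={p16,p26,p33}
  A123={p21} A126={p28} A134={p3} A145={p27} A156={p16} A235={p20} A245={p25} A246={p31} A346={p13} A356={p26}
C dims 6,15,10; δ0: rk 5, SNF 1^5; δ1: rk 10, SNF 1^9·2
Ȟ^0: (6−5)−0=1 ⇒ Z
Ȟ^1: (15−10)−5=0 ⇒ 0
Ȟ^2: (10−0)−10=0 plus torsion [2] ⇒ Z/2


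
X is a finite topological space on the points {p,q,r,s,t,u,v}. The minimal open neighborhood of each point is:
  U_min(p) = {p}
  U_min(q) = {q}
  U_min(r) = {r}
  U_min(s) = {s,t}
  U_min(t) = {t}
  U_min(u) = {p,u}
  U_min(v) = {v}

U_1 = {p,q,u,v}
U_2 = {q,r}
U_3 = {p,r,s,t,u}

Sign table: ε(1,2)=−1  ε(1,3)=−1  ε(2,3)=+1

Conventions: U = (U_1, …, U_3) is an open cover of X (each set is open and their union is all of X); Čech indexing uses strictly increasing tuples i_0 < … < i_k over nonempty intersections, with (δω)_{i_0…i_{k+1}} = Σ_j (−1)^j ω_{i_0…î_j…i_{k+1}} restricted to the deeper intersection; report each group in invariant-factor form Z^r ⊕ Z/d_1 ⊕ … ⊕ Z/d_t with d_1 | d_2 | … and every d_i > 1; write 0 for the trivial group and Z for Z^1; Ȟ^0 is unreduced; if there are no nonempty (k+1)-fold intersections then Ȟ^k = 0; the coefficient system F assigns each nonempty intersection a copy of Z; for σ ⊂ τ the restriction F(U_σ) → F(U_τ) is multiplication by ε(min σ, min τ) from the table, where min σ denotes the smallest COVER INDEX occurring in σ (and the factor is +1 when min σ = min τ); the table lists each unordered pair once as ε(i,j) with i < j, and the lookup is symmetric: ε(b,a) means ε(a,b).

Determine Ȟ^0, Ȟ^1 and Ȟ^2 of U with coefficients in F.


nerve of the cover:
  U12={q} U13={p,u} U23={r}
C dims 3,3; δ0: rk 2, SNF 1^2
Ȟ^0 = (3 − 2) − 0 = 1, so Ȟ^0 ≅ Z
Ȟ^1 = (3 − 0) − 2 = 1, so Ȟ^1 ≅ Z
Ȟ^2 = (0 − 0) − 0 = 0, so Ȟ^2 ≅ 0

Ȟ^0 = Z; Ȟ^1 = Z; Ȟ^2 = 0


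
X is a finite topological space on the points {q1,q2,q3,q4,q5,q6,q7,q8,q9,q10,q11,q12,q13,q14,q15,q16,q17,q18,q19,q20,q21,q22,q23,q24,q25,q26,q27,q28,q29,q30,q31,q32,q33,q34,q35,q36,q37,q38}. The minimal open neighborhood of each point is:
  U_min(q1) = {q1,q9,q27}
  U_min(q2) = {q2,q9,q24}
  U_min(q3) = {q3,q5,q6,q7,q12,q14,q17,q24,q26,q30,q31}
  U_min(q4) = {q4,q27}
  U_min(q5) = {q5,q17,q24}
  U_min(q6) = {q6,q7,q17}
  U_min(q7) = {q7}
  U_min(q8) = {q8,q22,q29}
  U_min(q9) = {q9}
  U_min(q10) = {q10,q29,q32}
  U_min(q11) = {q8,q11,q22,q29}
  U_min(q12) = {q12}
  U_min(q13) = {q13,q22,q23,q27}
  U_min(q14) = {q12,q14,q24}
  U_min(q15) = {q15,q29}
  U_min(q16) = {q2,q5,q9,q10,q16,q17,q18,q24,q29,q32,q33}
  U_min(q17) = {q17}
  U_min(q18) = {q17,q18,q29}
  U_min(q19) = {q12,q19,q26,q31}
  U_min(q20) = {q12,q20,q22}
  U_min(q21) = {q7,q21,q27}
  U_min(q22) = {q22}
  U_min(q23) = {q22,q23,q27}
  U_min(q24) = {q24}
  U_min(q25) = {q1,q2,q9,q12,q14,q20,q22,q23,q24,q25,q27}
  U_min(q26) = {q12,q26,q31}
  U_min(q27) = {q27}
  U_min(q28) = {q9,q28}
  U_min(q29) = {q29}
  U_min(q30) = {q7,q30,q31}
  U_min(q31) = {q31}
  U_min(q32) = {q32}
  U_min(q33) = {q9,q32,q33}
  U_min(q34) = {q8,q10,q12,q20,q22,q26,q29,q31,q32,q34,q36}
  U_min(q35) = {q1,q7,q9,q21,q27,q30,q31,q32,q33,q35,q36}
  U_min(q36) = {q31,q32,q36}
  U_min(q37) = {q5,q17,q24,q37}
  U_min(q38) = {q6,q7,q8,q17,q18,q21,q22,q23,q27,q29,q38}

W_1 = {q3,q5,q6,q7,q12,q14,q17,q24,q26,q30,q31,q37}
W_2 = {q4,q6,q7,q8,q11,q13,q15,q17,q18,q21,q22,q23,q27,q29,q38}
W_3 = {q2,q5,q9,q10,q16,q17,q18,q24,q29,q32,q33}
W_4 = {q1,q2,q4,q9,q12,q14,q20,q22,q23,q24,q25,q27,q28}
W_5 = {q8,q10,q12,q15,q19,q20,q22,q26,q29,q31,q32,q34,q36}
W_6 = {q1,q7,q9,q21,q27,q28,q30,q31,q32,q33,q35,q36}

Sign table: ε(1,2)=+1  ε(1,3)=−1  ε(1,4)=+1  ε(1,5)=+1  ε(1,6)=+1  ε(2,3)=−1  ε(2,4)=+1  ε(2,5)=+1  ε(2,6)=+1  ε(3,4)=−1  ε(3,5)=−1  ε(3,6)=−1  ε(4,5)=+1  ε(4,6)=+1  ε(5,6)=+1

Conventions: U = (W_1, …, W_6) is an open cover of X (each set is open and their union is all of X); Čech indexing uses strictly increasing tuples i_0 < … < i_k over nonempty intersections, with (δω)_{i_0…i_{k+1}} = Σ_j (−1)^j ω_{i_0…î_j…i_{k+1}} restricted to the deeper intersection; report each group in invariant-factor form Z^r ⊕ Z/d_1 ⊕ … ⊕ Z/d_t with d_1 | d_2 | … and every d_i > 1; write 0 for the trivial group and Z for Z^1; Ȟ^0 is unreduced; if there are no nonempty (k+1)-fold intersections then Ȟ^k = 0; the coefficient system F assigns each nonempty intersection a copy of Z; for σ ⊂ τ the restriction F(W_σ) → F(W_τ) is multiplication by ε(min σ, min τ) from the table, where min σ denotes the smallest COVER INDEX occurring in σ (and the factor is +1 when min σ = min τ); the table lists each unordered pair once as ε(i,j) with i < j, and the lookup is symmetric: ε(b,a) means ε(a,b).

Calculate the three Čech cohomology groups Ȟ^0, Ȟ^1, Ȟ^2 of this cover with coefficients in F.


nonempty intersections:
  W12={q6,q7,q17} W13={q5,q17,q24} W14={q12,q14,q24} W15={q12,q26,q31} W16={q7,q30,q31} W23={q17,q18,q29} W24={q4,q22,q23,q27} W25={q8,q15,q22,q29} W26={q7,q21,q27} W34={q2,q9,q24} W35={q10,q29,q32} W36={q9,q32,q33} W45={q12,q20,q22} W46={q1,q9,q27,q28} W56={q31,q32,q36}
  W123={q17} W126={q7} W134={q24} W145={q12} W156={q31} W235={q29} W245={q22} W246={q27} W346={q9} W356={q32}
C dims 6,15,10; δ0: rk 5, SNF 1^5; δ1: rk 10, SNF 1^9·2
Ȟ^0: (6−5)−0=1 ⇒ Z
Ȟ^1: (15−10)−5=0 ⇒ 0
Ȟ^2: (10−0)−10=0 plus torsion [2] ⇒ Z/2

Ȟ^0 = Z; Ȟ^1 = 0; Ȟ^2 = Z/2


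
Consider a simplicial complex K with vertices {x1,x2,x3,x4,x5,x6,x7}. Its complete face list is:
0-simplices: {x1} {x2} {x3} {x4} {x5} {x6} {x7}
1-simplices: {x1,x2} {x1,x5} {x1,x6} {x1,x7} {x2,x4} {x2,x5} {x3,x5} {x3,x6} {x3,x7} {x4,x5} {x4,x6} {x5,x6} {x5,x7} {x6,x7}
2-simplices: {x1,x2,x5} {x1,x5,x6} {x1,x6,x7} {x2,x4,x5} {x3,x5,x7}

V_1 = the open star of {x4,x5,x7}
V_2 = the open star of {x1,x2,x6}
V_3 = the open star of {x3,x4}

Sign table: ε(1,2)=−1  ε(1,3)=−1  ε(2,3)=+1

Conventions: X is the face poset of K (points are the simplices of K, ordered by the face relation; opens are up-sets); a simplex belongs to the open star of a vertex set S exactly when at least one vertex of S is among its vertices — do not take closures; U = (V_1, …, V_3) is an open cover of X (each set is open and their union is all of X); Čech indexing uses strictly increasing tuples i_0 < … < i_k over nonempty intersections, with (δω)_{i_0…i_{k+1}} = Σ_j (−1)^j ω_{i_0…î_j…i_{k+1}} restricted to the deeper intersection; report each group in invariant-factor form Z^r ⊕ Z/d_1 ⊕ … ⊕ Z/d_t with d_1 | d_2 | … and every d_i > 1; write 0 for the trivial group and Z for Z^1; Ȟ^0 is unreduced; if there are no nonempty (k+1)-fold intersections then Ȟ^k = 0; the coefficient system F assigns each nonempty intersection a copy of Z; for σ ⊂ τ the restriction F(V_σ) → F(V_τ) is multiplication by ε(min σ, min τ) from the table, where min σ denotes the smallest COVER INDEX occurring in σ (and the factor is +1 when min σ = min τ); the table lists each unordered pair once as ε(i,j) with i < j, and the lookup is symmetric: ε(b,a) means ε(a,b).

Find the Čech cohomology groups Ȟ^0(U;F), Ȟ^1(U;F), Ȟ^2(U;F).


Ȟ^0 ≅ Z, Ȟ^1 ≅ 0 and Ȟ^2 ≅ 0

cover nerve:
  V1={{x4},{x5},{x7},{x1,x5},{x1,x7},{x2,x4},{x2,x5},{x3,x5},{x3,x7},{x4,x5},{x4,x6},{x5,x6},{x5,x7},{x6,x7},{x1,x2,x5},{x1,x5,x6},{x1,x6,x7},{x2,x4,x5},{x3,x5,x7}} V2={{x1},{x2},{x6},{x1,x2},{x1,x5},{x1,x6},{x1,x7},{x2,x4},{x2,x5},{x3,x6},{x4,x6},{x5,x6},{x6,x7},{x1,x2,x5},{x1,x5,x6},{x1,x6,x7},{x2,x4,x5}} V3={{x3},{x4},{x2,x4},{x3,x5},{x3,x6},{x3,x7},{x4,x5},{x4,x6},{x2,x4,x5},{x3,x5,x7}}
  V12={{x1,x5},{x1,x7},{x2,x4},{x2,x5},{x4,x6},{x5,x6},{x6,x7},{x1,x2,x5},{x1,x5,x6},{x1,x6,x7},{x2,x4,x5}} V13={{x4},{x2,x4},{x3,x5},{x3,x7},{x4,x5},{x4,x6},{x2,x4,x5},{x3,x5,x7}} V23={{x2,x4},{x3,x6},{x4,x6},{x2,x4,x5}}
  V123={{x2,x4},{x4,x6},{x2,x4,x5}}
C dims 3,3,1; δ0: rk 2, SNF 1^2; δ1: rk 1, SNF 1^1
Ȟ^0: (3−2)−0=1 ⇒ Z
Ȟ^1: (3−1)−2=0 ⇒ 0
Ȟ^2: (1−0)−1=0 ⇒ 0
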